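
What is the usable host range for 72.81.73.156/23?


Network: 72.81.72.0
Broadcast: 72.81.73.255
First usable = network + 1
Last usable = broadcast - 1
Range: 72.81.72.1 to 72.81.73.254


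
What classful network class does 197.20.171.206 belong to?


First octet: 197
Binary: 11000101
110xxxxx -> Class C (192-223)
Class C, default mask 255.255.255.0 (/24)


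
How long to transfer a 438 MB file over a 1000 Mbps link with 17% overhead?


Effective throughput = 1000 * (1 - 17/100) = 830 Mbps
File size in Mb = 438 * 8 = 3504 Mb
Time = 3504 / 830
Time = 4.2217 seconds


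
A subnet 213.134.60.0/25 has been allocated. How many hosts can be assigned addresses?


Host bits = 32 - 25 = 7
Total addresses = 2^7 = 128
Usable = total - 2 (network and broadcast)
Usable hosts: 126


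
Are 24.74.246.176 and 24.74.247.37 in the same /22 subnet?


Mask: 255.255.252.0
24.74.246.176 AND mask = 24.74.244.0
24.74.247.37 AND mask = 24.74.244.0
Yes, same subnet (24.74.244.0)


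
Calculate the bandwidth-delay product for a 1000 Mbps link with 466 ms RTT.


BDP = bandwidth * RTT
= 1000 Mbps * 466 ms
= 1000 * 1e6 * 466 / 1000 bits
= 466000000 bits
= 58250000 bytes
= 56884.7656 KB
BDP = 466000000 bits (58250000 bytes)


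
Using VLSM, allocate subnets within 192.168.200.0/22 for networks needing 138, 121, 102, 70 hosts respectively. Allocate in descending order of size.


138 hosts -> /24 (254 usable): 192.168.200.0/24
121 hosts -> /25 (126 usable): 192.168.201.0/25
102 hosts -> /25 (126 usable): 192.168.201.128/25
70 hosts -> /25 (126 usable): 192.168.202.0/25
Allocation: 192.168.200.0/24 (138 hosts, 254 usable); 192.168.201.0/25 (121 hosts, 126 usable); 192.168.201.128/25 (102 hosts, 126 usable); 192.168.202.0/25 (70 hosts, 126 usable)


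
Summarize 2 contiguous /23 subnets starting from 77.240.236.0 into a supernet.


Original prefix: /23
Number of subnets: 2 = 2^1
New prefix = 23 - 1 = 22
Supernet: 77.240.236.0/22


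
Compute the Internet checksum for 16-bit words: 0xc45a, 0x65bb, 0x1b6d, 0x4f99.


Sum all words (with carry folding):
+ 0xc45a = 0xc45a
+ 0x65bb = 0x2a16
+ 0x1b6d = 0x4583
+ 0x4f99 = 0x951c
One's complement: ~0x951c
Checksum = 0x6ae3


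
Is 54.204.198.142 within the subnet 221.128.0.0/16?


Subnet network: 221.128.0.0
Test IP AND mask: 54.204.0.0
No, 54.204.198.142 is not in 221.128.0.0/16


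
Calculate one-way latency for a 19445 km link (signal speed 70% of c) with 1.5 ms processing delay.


Speed = 0.7 * 3e5 km/s = 210000 km/s
Propagation delay = 19445 / 210000 = 0.0926 s = 92.5952 ms
Processing delay = 1.5 ms
Total one-way latency = 94.0952 ms


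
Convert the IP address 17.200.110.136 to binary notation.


17 = 00010001
200 = 11001000
110 = 01101110
136 = 10001000
Binary: 00010001.11001000.01101110.10001000


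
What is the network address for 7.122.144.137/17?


IP:   00000111.01111010.10010000.10001001
Mask: 11111111.11111111.10000000.00000000
AND operation:
Net:  00000111.01111010.10000000.00000000
Network: 7.122.128.0/17


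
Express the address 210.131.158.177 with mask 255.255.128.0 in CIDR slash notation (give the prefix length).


Binary: 11111111.11111111.10000000.00000000
Count leading 1s
Prefix: /17


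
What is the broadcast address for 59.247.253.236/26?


Network: 59.247.253.192/26
Host bits = 6
Set all host bits to 1:
Broadcast: 59.247.253.255


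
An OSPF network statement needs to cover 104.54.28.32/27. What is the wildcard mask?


Subnet mask: 255.255.255.224
Wildcard = 255.255.255.255 - subnet mask
255 - 255 = 0
255 - 255 = 0
255 - 255 = 0
255 - 224 = 31
Wildcard: 0.0.0.31


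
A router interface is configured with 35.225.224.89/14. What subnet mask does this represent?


/14 means 14 network bits, 18 host bits
Binary: 11111111111111000000000000000000
Mask: 255.252.0.0


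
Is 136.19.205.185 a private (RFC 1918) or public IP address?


RFC 1918 private ranges:
  10.0.0.0/8 (10.0.0.0 - 10.255.255.255)
  172.16.0.0/12 (172.16.0.0 - 172.31.255.255)
  192.168.0.0/16 (192.168.0.0 - 192.168.255.255)
Public (not in any RFC 1918 range)


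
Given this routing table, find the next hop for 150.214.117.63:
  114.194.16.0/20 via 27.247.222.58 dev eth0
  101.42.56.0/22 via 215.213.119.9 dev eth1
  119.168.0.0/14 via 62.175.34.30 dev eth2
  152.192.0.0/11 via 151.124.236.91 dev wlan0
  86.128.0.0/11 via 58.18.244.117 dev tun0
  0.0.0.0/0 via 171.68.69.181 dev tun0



Longest prefix match for 150.214.117.63:
  /20 114.194.16.0: no
  /22 101.42.56.0: no
  /14 119.168.0.0: no
  /11 152.192.0.0: no
  /11 86.128.0.0: no
  /0 0.0.0.0: MATCH
Selected: next-hop 171.68.69.181 via tun0 (matched /0)


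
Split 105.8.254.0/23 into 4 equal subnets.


New prefix = 23 + 2 = 25
Each subnet has 128 addresses
  105.8.254.0/25
  105.8.254.128/25
  105.8.255.0/25
  105.8.255.128/25
Subnets: 105.8.254.0/25, 105.8.254.128/25, 105.8.255.0/25, 105.8.255.128/25


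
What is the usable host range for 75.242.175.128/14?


Network: 75.240.0.0
Broadcast: 75.243.255.255
First usable = network + 1
Last usable = broadcast - 1
Range: 75.240.0.1 to 75.243.255.254


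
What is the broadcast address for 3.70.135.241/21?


Network: 3.70.128.0/21
Host bits = 11
Set all host bits to 1:
Broadcast: 3.70.135.255


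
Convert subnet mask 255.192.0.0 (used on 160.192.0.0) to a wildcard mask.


Subnet mask: 255.192.0.0
Wildcard = 255.255.255.255 - subnet mask
255 - 255 = 0
255 - 192 = 63
255 - 0 = 255
255 - 0 = 255
Wildcard: 0.63.255.255


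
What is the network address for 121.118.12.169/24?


IP:   01111001.01110110.00001100.10101001
Mask: 11111111.11111111.11111111.00000000
AND operation:
Net:  01111001.01110110.00001100.00000000
Network: 121.118.12.0/24


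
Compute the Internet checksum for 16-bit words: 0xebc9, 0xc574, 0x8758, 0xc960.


Sum all words (with carry folding):
+ 0xebc9 = 0xebc9
+ 0xc574 = 0xb13e
+ 0x8758 = 0x3897
+ 0xc960 = 0x01f8
One's complement: ~0x01f8
Checksum = 0xfe07


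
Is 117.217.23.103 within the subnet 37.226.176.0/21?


Subnet network: 37.226.176.0
Test IP AND mask: 117.217.16.0
No, 117.217.23.103 is not in 37.226.176.0/21


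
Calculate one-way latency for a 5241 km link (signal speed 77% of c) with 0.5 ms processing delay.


Speed = 0.77 * 3e5 km/s = 231000 km/s
Propagation delay = 5241 / 231000 = 0.0227 s = 22.6883 ms
Processing delay = 0.5 ms
Total one-way latency = 23.1883 ms


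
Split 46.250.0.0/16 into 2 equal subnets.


New prefix = 16 + 1 = 17
Each subnet has 32768 addresses
  46.250.0.0/17
  46.250.128.0/17
Subnets: 46.250.0.0/17, 46.250.128.0/17


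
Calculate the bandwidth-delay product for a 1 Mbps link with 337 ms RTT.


BDP = bandwidth * RTT
= 1 Mbps * 337 ms
= 1 * 1e6 * 337 / 1000 bits
= 337000 bits
= 42125 bytes
= 41.1377 KB
BDP = 337000 bits (42125 bytes)


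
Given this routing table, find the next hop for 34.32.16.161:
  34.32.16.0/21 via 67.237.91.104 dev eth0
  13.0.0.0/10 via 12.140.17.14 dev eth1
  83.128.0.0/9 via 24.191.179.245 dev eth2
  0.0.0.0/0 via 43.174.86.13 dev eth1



Longest prefix match for 34.32.16.161:
  /21 34.32.16.0: MATCH
  /10 13.0.0.0: no
  /9 83.128.0.0: no
  /0 0.0.0.0: MATCH
Selected: next-hop 67.237.91.104 via eth0 (matched /21)


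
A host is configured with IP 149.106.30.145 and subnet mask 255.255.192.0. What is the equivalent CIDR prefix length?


Binary: 11111111.11111111.11000000.00000000
Count leading 1s
Prefix: /18


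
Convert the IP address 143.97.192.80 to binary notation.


143 = 10001111
97 = 01100001
192 = 11000000
80 = 01010000
Binary: 10001111.01100001.11000000.01010000


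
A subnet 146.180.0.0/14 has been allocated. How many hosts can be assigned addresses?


Host bits = 32 - 14 = 18
Total addresses = 2^18 = 262144
Usable = total - 2 (network and broadcast)
Usable hosts: 262142


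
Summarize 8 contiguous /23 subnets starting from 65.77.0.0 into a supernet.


Original prefix: /23
Number of subnets: 8 = 2^3
New prefix = 23 - 3 = 20
Supernet: 65.77.0.0/20


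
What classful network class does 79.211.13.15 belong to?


First octet: 79
Binary: 01001111
0xxxxxxx -> Class A (1-126)
Class A, default mask 255.0.0.0 (/8)


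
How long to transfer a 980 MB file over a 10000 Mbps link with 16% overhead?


Effective throughput = 10000 * (1 - 16/100) = 8400 Mbps
File size in Mb = 980 * 8 = 7840 Mb
Time = 7840 / 8400
Time = 0.9333 seconds


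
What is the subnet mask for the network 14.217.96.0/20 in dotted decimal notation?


/20 means 20 network bits, 12 host bits
Binary: 11111111111111111111000000000000
Mask: 255.255.240.0


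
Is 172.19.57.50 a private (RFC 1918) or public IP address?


RFC 1918 private ranges:
  10.0.0.0/8 (10.0.0.0 - 10.255.255.255)
  172.16.0.0/12 (172.16.0.0 - 172.31.255.255)
  192.168.0.0/16 (192.168.0.0 - 192.168.255.255)
Private (in 172.16.0.0/12)


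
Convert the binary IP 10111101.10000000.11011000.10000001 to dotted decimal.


10111101 = 189
10000000 = 128
11011000 = 216
10000001 = 129
IP: 189.128.216.129


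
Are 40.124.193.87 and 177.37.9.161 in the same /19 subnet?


Mask: 255.255.224.0
40.124.193.87 AND mask = 40.124.192.0
177.37.9.161 AND mask = 177.37.0.0
No, different subnets (40.124.192.0 vs 177.37.0.0)


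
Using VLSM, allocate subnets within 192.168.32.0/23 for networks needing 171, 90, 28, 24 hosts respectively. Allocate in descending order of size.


171 hosts -> /24 (254 usable): 192.168.32.0/24
90 hosts -> /25 (126 usable): 192.168.33.0/25
28 hosts -> /27 (30 usable): 192.168.33.128/27
24 hosts -> /27 (30 usable): 192.168.33.160/27
Allocation: 192.168.32.0/24 (171 hosts, 254 usable); 192.168.33.0/25 (90 hosts, 126 usable); 192.168.33.128/27 (28 hosts, 30 usable); 192.168.33.160/27 (24 hosts, 30 usable)


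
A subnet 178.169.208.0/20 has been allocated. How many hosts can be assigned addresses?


Host bits = 32 - 20 = 12
Total addresses = 2^12 = 4096
Usable = total - 2 (network and broadcast)
Usable hosts: 4094


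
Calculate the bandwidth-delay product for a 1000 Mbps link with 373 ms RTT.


BDP = bandwidth * RTT
= 1000 Mbps * 373 ms
= 1000 * 1e6 * 373 / 1000 bits
= 373000000 bits
= 46625000 bytes
= 45532.2266 KB
BDP = 373000000 bits (46625000 bytes)


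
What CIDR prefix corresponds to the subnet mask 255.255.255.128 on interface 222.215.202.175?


Binary: 11111111.11111111.11111111.10000000
Count leading 1s
Prefix: /25


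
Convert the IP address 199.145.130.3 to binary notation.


199 = 11000111
145 = 10010001
130 = 10000010
3 = 00000011
Binary: 11000111.10010001.10000010.00000011


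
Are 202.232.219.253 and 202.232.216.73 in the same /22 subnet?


Mask: 255.255.252.0
202.232.219.253 AND mask = 202.232.216.0
202.232.216.73 AND mask = 202.232.216.0
Yes, same subnet (202.232.216.0)


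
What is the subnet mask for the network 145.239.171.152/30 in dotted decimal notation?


/30 means 30 network bits, 2 host bits
Binary: 11111111111111111111111111111100
Mask: 255.255.255.252


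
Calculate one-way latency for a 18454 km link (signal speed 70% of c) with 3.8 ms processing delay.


Speed = 0.7 * 3e5 km/s = 210000 km/s
Propagation delay = 18454 / 210000 = 0.0879 s = 87.8762 ms
Processing delay = 3.8 ms
Total one-way latency = 91.6762 ms


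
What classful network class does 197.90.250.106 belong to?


First octet: 197
Binary: 11000101
110xxxxx -> Class C (192-223)
Class C, default mask 255.255.255.0 (/24)


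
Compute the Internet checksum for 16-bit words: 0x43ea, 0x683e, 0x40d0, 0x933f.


Sum all words (with carry folding):
+ 0x43ea = 0x43ea
+ 0x683e = 0xac28
+ 0x40d0 = 0xecf8
+ 0x933f = 0x8038
One's complement: ~0x8038
Checksum = 0x7fc7


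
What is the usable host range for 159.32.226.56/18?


Network: 159.32.192.0
Broadcast: 159.32.255.255
First usable = network + 1
Last usable = broadcast - 1
Range: 159.32.192.1 to 159.32.255.254


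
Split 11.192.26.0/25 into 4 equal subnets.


New prefix = 25 + 2 = 27
Each subnet has 32 addresses
  11.192.26.0/27
  11.192.26.32/27
  11.192.26.64/27
  11.192.26.96/27
Subnets: 11.192.26.0/27, 11.192.26.32/27, 11.192.26.64/27, 11.192.26.96/27


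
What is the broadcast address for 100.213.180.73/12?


Network: 100.208.0.0/12
Host bits = 20
Set all host bits to 1:
Broadcast: 100.223.255.255


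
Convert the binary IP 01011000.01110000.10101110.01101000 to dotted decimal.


01011000 = 88
01110000 = 112
10101110 = 174
01101000 = 104
IP: 88.112.174.104


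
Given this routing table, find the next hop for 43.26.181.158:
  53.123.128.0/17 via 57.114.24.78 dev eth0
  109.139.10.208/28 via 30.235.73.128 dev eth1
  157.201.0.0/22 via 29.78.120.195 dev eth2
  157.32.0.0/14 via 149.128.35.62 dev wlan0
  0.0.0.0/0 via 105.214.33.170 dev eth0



Longest prefix match for 43.26.181.158:
  /17 53.123.128.0: no
  /28 109.139.10.208: no
  /22 157.201.0.0: no
  /14 157.32.0.0: no
  /0 0.0.0.0: MATCH
Selected: next-hop 105.214.33.170 via eth0 (matched /0)


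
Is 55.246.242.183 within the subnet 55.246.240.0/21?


Subnet network: 55.246.240.0
Test IP AND mask: 55.246.240.0
Yes, 55.246.242.183 is in 55.246.240.0/21


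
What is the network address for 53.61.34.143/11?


IP:   00110101.00111101.00100010.10001111
Mask: 11111111.11100000.00000000.00000000
AND operation:
Net:  00110101.00100000.00000000.00000000
Network: 53.32.0.0/11


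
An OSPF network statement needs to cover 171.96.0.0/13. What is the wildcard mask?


Subnet mask: 255.248.0.0
Wildcard = 255.255.255.255 - subnet mask
255 - 255 = 0
255 - 248 = 7
255 - 0 = 255
255 - 0 = 255
Wildcard: 0.7.255.255


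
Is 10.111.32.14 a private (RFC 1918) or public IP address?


RFC 1918 private ranges:
  10.0.0.0/8 (10.0.0.0 - 10.255.255.255)
  172.16.0.0/12 (172.16.0.0 - 172.31.255.255)
  192.168.0.0/16 (192.168.0.0 - 192.168.255.255)
Private (in 10.0.0.0/8)


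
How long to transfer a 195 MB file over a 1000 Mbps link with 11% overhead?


Effective throughput = 1000 * (1 - 11/100) = 890 Mbps
File size in Mb = 195 * 8 = 1560 Mb
Time = 1560 / 890
Time = 1.7528 seconds


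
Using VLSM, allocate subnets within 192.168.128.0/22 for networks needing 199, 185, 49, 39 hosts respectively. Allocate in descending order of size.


199 hosts -> /24 (254 usable): 192.168.128.0/24
185 hosts -> /24 (254 usable): 192.168.129.0/24
49 hosts -> /26 (62 usable): 192.168.130.0/26
39 hosts -> /26 (62 usable): 192.168.130.64/26
Allocation: 192.168.128.0/24 (199 hosts, 254 usable); 192.168.129.0/24 (185 hosts, 254 usable); 192.168.130.0/26 (49 hosts, 62 usable); 192.168.130.64/26 (39 hosts, 62 usable)


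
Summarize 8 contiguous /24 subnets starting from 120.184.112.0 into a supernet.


Original prefix: /24
Number of subnets: 8 = 2^3
New prefix = 24 - 3 = 21
Supernet: 120.184.112.0/21


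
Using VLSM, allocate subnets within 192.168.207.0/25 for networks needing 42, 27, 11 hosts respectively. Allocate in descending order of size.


42 hosts -> /26 (62 usable): 192.168.207.0/26
27 hosts -> /27 (30 usable): 192.168.207.64/27
11 hosts -> /28 (14 usable): 192.168.207.96/28
Allocation: 192.168.207.0/26 (42 hosts, 62 usable); 192.168.207.64/27 (27 hosts, 30 usable); 192.168.207.96/28 (11 hosts, 14 usable)


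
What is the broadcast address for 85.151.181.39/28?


Network: 85.151.181.32/28
Host bits = 4
Set all host bits to 1:
Broadcast: 85.151.181.47


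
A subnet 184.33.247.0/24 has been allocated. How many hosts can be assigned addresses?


Host bits = 32 - 24 = 8
Total addresses = 2^8 = 256
Usable = total - 2 (network and broadcast)
Usable hosts: 254


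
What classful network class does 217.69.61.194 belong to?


First octet: 217
Binary: 11011001
110xxxxx -> Class C (192-223)
Class C, default mask 255.255.255.0 (/24)


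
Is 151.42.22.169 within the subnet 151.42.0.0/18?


Subnet network: 151.42.0.0
Test IP AND mask: 151.42.0.0
Yes, 151.42.22.169 is in 151.42.0.0/18


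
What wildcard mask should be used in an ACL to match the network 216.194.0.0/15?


Subnet mask: 255.254.0.0
Wildcard = 255.255.255.255 - subnet mask
255 - 255 = 0
255 - 254 = 1
255 - 0 = 255
255 - 0 = 255
Wildcard: 0.1.255.255


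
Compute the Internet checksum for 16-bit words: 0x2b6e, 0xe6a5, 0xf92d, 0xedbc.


Sum all words (with carry folding):
+ 0x2b6e = 0x2b6e
+ 0xe6a5 = 0x1214
+ 0xf92d = 0x0b42
+ 0xedbc = 0xf8fe
One's complement: ~0xf8fe
Checksum = 0x0701


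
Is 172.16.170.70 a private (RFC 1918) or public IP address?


RFC 1918 private ranges:
  10.0.0.0/8 (10.0.0.0 - 10.255.255.255)
  172.16.0.0/12 (172.16.0.0 - 172.31.255.255)
  192.168.0.0/16 (192.168.0.0 - 192.168.255.255)
Private (in 172.16.0.0/12)


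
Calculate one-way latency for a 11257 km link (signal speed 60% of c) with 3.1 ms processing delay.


Speed = 0.6 * 3e5 km/s = 180000 km/s
Propagation delay = 11257 / 180000 = 0.0625 s = 62.5389 ms
Processing delay = 3.1 ms
Total one-way latency = 65.6389 ms


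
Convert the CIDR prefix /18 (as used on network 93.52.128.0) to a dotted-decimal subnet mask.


/18 means 18 network bits, 14 host bits
Binary: 11111111111111111100000000000000
Mask: 255.255.192.0


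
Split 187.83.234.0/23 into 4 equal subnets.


New prefix = 23 + 2 = 25
Each subnet has 128 addresses
  187.83.234.0/25
  187.83.234.128/25
  187.83.235.0/25
  187.83.235.128/25
Subnets: 187.83.234.0/25, 187.83.234.128/25, 187.83.235.0/25, 187.83.235.128/25


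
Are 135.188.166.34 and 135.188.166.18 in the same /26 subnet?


Mask: 255.255.255.192
135.188.166.34 AND mask = 135.188.166.0
135.188.166.18 AND mask = 135.188.166.0
Yes, same subnet (135.188.166.0)


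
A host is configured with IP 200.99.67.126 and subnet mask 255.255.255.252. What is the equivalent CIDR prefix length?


Binary: 11111111.11111111.11111111.11111100
Count leading 1s
Prefix: /30


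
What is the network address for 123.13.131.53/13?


IP:   01111011.00001101.10000011.00110101
Mask: 11111111.11111000.00000000.00000000
AND operation:
Net:  01111011.00001000.00000000.00000000
Network: 123.8.0.0/13


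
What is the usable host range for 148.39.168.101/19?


Network: 148.39.160.0
Broadcast: 148.39.191.255
First usable = network + 1
Last usable = broadcast - 1
Range: 148.39.160.1 to 148.39.191.254


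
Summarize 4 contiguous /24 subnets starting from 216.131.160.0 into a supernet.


Original prefix: /24
Number of subnets: 4 = 2^2
New prefix = 24 - 2 = 22
Supernet: 216.131.160.0/22


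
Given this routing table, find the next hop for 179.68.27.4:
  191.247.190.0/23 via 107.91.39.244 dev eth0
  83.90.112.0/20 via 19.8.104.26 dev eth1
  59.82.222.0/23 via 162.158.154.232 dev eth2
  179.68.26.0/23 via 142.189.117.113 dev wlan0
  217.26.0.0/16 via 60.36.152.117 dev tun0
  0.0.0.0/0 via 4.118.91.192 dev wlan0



Longest prefix match for 179.68.27.4:
  /23 191.247.190.0: no
  /20 83.90.112.0: no
  /23 59.82.222.0: no
  /23 179.68.26.0: MATCH
  /16 217.26.0.0: no
  /0 0.0.0.0: MATCH
Selected: next-hop 142.189.117.113 via wlan0 (matched /23)


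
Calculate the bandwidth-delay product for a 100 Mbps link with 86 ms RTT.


BDP = bandwidth * RTT
= 100 Mbps * 86 ms
= 100 * 1e6 * 86 / 1000 bits
= 8600000 bits
= 1075000 bytes
= 1049.8047 KB
BDP = 8600000 bits (1075000 bytes)


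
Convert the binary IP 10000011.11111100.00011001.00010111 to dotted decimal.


10000011 = 131
11111100 = 252
00011001 = 25
00010111 = 23
IP: 131.252.25.23


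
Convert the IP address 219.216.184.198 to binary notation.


219 = 11011011
216 = 11011000
184 = 10111000
198 = 11000110
Binary: 11011011.11011000.10111000.11000110


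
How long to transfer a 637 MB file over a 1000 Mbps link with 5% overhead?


Effective throughput = 1000 * (1 - 5/100) = 950 Mbps
File size in Mb = 637 * 8 = 5096 Mb
Time = 5096 / 950
Time = 5.3642 seconds


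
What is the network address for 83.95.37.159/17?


IP:   01010011.01011111.00100101.10011111
Mask: 11111111.11111111.10000000.00000000
AND operation:
Net:  01010011.01011111.00000000.00000000
Network: 83.95.0.0/17


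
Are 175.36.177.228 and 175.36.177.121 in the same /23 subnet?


Mask: 255.255.254.0
175.36.177.228 AND mask = 175.36.176.0
175.36.177.121 AND mask = 175.36.176.0
Yes, same subnet (175.36.176.0)


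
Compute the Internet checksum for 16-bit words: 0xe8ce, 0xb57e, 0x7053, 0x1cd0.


Sum all words (with carry folding):
+ 0xe8ce = 0xe8ce
+ 0xb57e = 0x9e4d
+ 0x7053 = 0x0ea1
+ 0x1cd0 = 0x2b71
One's complement: ~0x2b71
Checksum = 0xd48e


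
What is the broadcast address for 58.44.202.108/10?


Network: 58.0.0.0/10
Host bits = 22
Set all host bits to 1:
Broadcast: 58.63.255.255


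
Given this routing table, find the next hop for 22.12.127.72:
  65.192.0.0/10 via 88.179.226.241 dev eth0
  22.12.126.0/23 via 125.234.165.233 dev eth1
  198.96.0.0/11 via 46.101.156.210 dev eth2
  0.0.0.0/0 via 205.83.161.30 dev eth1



Longest prefix match for 22.12.127.72:
  /10 65.192.0.0: no
  /23 22.12.126.0: MATCH
  /11 198.96.0.0: no
  /0 0.0.0.0: MATCH
Selected: next-hop 125.234.165.233 via eth1 (matched /23)


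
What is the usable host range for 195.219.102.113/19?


Network: 195.219.96.0
Broadcast: 195.219.127.255
First usable = network + 1
Last usable = broadcast - 1
Range: 195.219.96.1 to 195.219.127.254


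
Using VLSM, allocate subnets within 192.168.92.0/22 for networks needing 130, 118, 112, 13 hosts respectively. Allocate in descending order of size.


130 hosts -> /24 (254 usable): 192.168.92.0/24
118 hosts -> /25 (126 usable): 192.168.93.0/25
112 hosts -> /25 (126 usable): 192.168.93.128/25
13 hosts -> /28 (14 usable): 192.168.94.0/28
Allocation: 192.168.92.0/24 (130 hosts, 254 usable); 192.168.93.0/25 (118 hosts, 126 usable); 192.168.93.128/25 (112 hosts, 126 usable); 192.168.94.0/28 (13 hosts, 14 usable)


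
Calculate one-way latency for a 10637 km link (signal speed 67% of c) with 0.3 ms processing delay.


Speed = 0.67 * 3e5 km/s = 201000 km/s
Propagation delay = 10637 / 201000 = 0.0529 s = 52.9204 ms
Processing delay = 0.3 ms
Total one-way latency = 53.2204 ms


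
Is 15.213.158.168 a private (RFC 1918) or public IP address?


RFC 1918 private ranges:
  10.0.0.0/8 (10.0.0.0 - 10.255.255.255)
  172.16.0.0/12 (172.16.0.0 - 172.31.255.255)
  192.168.0.0/16 (192.168.0.0 - 192.168.255.255)
Public (not in any RFC 1918 range)


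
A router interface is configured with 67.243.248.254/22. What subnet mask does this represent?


/22 means 22 network bits, 10 host bits
Binary: 11111111111111111111110000000000
Mask: 255.255.252.0


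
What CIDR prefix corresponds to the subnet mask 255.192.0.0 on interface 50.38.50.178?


Binary: 11111111.11000000.00000000.00000000
Count leading 1s
Prefix: /10


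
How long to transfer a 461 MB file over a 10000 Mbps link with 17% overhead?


Effective throughput = 10000 * (1 - 17/100) = 8300 Mbps
File size in Mb = 461 * 8 = 3688 Mb
Time = 3688 / 8300
Time = 0.4443 seconds


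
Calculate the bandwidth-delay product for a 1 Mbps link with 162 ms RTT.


BDP = bandwidth * RTT
= 1 Mbps * 162 ms
= 1 * 1e6 * 162 / 1000 bits
= 162000 bits
= 20250 bytes
= 19.7754 KB
BDP = 162000 bits (20250 bytes)


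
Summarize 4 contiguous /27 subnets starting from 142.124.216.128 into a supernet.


Original prefix: /27
Number of subnets: 4 = 2^2
New prefix = 27 - 2 = 25
Supernet: 142.124.216.128/25


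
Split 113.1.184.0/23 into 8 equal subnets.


New prefix = 23 + 3 = 26
Each subnet has 64 addresses
  113.1.184.0/26
  113.1.184.64/26
  113.1.184.128/26
  113.1.184.192/26
  113.1.185.0/26
  113.1.185.64/26
  113.1.185.128/26
  113.1.185.192/26
Subnets: 113.1.184.0/26, 113.1.184.64/26, 113.1.184.128/26, 113.1.184.192/26, 113.1.185.0/26, 113.1.185.64/26, 113.1.185.128/26, 113.1.185.192/26


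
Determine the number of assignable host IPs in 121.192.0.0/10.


Host bits = 32 - 10 = 22
Total addresses = 2^22 = 4194304
Usable = total - 2 (network and broadcast)
Usable hosts: 4194302


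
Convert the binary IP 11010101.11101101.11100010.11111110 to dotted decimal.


11010101 = 213
11101101 = 237
11100010 = 226
11111110 = 254
IP: 213.237.226.254


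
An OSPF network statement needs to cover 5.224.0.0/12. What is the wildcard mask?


Subnet mask: 255.240.0.0
Wildcard = 255.255.255.255 - subnet mask
255 - 255 = 0
255 - 240 = 15
255 - 0 = 255
255 - 0 = 255
Wildcard: 0.15.255.255


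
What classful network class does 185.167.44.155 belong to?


First octet: 185
Binary: 10111001
10xxxxxx -> Class B (128-191)
Class B, default mask 255.255.0.0 (/16)


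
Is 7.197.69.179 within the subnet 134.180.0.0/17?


Subnet network: 134.180.0.0
Test IP AND mask: 7.197.0.0
No, 7.197.69.179 is not in 134.180.0.0/17


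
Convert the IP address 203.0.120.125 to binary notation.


203 = 11001011
0 = 00000000
120 = 01111000
125 = 01111101
Binary: 11001011.00000000.01111000.01111101


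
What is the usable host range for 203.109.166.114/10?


Network: 203.64.0.0
Broadcast: 203.127.255.255
First usable = network + 1
Last usable = broadcast - 1
Range: 203.64.0.1 to 203.127.255.254


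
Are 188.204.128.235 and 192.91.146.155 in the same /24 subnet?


Mask: 255.255.255.0
188.204.128.235 AND mask = 188.204.128.0
192.91.146.155 AND mask = 192.91.146.0
No, different subnets (188.204.128.0 vs 192.91.146.0)


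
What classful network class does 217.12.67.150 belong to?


First octet: 217
Binary: 11011001
110xxxxx -> Class C (192-223)
Class C, default mask 255.255.255.0 (/24)


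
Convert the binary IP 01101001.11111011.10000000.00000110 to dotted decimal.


01101001 = 105
11111011 = 251
10000000 = 128
00000110 = 6
IP: 105.251.128.6


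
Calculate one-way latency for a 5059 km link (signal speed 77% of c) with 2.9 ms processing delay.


Speed = 0.77 * 3e5 km/s = 231000 km/s
Propagation delay = 5059 / 231000 = 0.0219 s = 21.9004 ms
Processing delay = 2.9 ms
Total one-way latency = 24.8004 ms


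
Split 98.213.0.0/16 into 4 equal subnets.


New prefix = 16 + 2 = 18
Each subnet has 16384 addresses
  98.213.0.0/18
  98.213.64.0/18
  98.213.128.0/18
  98.213.192.0/18
Subnets: 98.213.0.0/18, 98.213.64.0/18, 98.213.128.0/18, 98.213.192.0/18


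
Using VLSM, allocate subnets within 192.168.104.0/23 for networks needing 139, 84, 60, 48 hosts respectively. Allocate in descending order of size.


139 hosts -> /24 (254 usable): 192.168.104.0/24
84 hosts -> /25 (126 usable): 192.168.105.0/25
60 hosts -> /26 (62 usable): 192.168.105.128/26
48 hosts -> /26 (62 usable): 192.168.105.192/26
Allocation: 192.168.104.0/24 (139 hosts, 254 usable); 192.168.105.0/25 (84 hosts, 126 usable); 192.168.105.128/26 (60 hosts, 62 usable); 192.168.105.192/26 (48 hosts, 62 usable)


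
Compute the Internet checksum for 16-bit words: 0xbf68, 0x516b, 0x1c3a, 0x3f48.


Sum all words (with carry folding):
+ 0xbf68 = 0xbf68
+ 0x516b = 0x10d4
+ 0x1c3a = 0x2d0e
+ 0x3f48 = 0x6c56
One's complement: ~0x6c56
Checksum = 0x93a9


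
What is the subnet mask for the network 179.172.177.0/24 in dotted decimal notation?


/24 means 24 network bits, 8 host bits
Binary: 11111111111111111111111100000000
Mask: 255.255.255.0


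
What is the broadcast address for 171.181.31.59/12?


Network: 171.176.0.0/12
Host bits = 20
Set all host bits to 1:
Broadcast: 171.191.255.255


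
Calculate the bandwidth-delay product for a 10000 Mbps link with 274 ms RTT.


BDP = bandwidth * RTT
= 10000 Mbps * 274 ms
= 10000 * 1e6 * 274 / 1000 bits
= 2740000000 bits
= 342500000 bytes
= 334472.6562 KB
BDP = 2740000000 bits (342500000 bytes)


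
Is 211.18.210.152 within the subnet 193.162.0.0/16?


Subnet network: 193.162.0.0
Test IP AND mask: 211.18.0.0
No, 211.18.210.152 is not in 193.162.0.0/16


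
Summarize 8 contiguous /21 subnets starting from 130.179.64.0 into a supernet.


Original prefix: /21
Number of subnets: 8 = 2^3
New prefix = 21 - 3 = 18
Supernet: 130.179.64.0/18


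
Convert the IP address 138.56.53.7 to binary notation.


138 = 10001010
56 = 00111000
53 = 00110101
7 = 00000111
Binary: 10001010.00111000.00110101.00000111


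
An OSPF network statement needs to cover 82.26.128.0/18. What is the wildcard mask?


Subnet mask: 255.255.192.0
Wildcard = 255.255.255.255 - subnet mask
255 - 255 = 0
255 - 255 = 0
255 - 192 = 63
255 - 0 = 255
Wildcard: 0.0.63.255


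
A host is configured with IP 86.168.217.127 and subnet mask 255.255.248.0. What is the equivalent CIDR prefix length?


Binary: 11111111.11111111.11111000.00000000
Count leading 1s
Prefix: /21


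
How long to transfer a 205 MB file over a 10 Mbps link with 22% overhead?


Effective throughput = 10 * (1 - 22/100) = 7.8 Mbps
File size in Mb = 205 * 8 = 1640 Mb
Time = 1640 / 7.8
Time = 210.2564 seconds


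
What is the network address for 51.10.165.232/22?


IP:   00110011.00001010.10100101.11101000
Mask: 11111111.11111111.11111100.00000000
AND operation:
Net:  00110011.00001010.10100100.00000000
Network: 51.10.164.0/22


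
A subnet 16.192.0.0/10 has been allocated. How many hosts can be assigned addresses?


Host bits = 32 - 10 = 22
Total addresses = 2^22 = 4194304
Usable = total - 2 (network and broadcast)
Usable hosts: 4194302


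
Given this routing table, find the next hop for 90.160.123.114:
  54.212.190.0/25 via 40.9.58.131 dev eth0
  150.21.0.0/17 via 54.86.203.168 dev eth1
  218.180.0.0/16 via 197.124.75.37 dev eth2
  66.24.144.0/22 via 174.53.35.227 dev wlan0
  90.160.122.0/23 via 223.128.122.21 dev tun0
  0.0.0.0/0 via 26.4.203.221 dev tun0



Longest prefix match for 90.160.123.114:
  /25 54.212.190.0: no
  /17 150.21.0.0: no
  /16 218.180.0.0: no
  /22 66.24.144.0: no
  /23 90.160.122.0: MATCH
  /0 0.0.0.0: MATCH
Selected: next-hop 223.128.122.21 via tun0 (matched /23)


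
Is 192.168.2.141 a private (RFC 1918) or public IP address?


RFC 1918 private ranges:
  10.0.0.0/8 (10.0.0.0 - 10.255.255.255)
  172.16.0.0/12 (172.16.0.0 - 172.31.255.255)
  192.168.0.0/16 (192.168.0.0 - 192.168.255.255)
Private (in 192.168.0.0/16)


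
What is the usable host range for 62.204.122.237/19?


Network: 62.204.96.0
Broadcast: 62.204.127.255
First usable = network + 1
Last usable = broadcast - 1
Range: 62.204.96.1 to 62.204.127.254


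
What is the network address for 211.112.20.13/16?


IP:   11010011.01110000.00010100.00001101
Mask: 11111111.11111111.00000000.00000000
AND operation:
Net:  11010011.01110000.00000000.00000000
Network: 211.112.0.0/16


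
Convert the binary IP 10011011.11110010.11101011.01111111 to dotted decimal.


10011011 = 155
11110010 = 242
11101011 = 235
01111111 = 127
IP: 155.242.235.127


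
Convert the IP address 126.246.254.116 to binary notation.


126 = 01111110
246 = 11110110
254 = 11111110
116 = 01110100
Binary: 01111110.11110110.11111110.01110100


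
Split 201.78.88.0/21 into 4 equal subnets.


New prefix = 21 + 2 = 23
Each subnet has 512 addresses
  201.78.88.0/23
  201.78.90.0/23
  201.78.92.0/23
  201.78.94.0/23
Subnets: 201.78.88.0/23, 201.78.90.0/23, 201.78.92.0/23, 201.78.94.0/23


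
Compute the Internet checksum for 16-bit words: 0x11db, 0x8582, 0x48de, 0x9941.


Sum all words (with carry folding):
+ 0x11db = 0x11db
+ 0x8582 = 0x975d
+ 0x48de = 0xe03b
+ 0x9941 = 0x797d
One's complement: ~0x797d
Checksum = 0x8682


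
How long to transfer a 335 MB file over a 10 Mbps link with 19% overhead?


Effective throughput = 10 * (1 - 19/100) = 8.1 Mbps
File size in Mb = 335 * 8 = 2680 Mb
Time = 2680 / 8.1
Time = 330.8642 seconds


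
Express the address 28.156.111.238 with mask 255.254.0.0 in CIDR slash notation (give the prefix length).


Binary: 11111111.11111110.00000000.00000000
Count leading 1s
Prefix: /15


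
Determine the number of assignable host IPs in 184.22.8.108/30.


Host bits = 32 - 30 = 2
Total addresses = 2^2 = 4
Usable = total - 2 (network and broadcast)
Usable hosts: 2


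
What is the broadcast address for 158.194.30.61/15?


Network: 158.194.0.0/15
Host bits = 17
Set all host bits to 1:
Broadcast: 158.195.255.255


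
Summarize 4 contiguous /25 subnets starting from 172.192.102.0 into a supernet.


Original prefix: /25
Number of subnets: 4 = 2^2
New prefix = 25 - 2 = 23
Supernet: 172.192.102.0/23


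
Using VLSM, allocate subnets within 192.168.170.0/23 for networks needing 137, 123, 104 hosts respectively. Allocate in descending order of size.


137 hosts -> /24 (254 usable): 192.168.170.0/24
123 hosts -> /25 (126 usable): 192.168.171.0/25
104 hosts -> /25 (126 usable): 192.168.171.128/25
Allocation: 192.168.170.0/24 (137 hosts, 254 usable); 192.168.171.0/25 (123 hosts, 126 usable); 192.168.171.128/25 (104 hosts, 126 usable)


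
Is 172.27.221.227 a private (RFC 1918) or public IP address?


RFC 1918 private ranges:
  10.0.0.0/8 (10.0.0.0 - 10.255.255.255)
  172.16.0.0/12 (172.16.0.0 - 172.31.255.255)
  192.168.0.0/16 (192.168.0.0 - 192.168.255.255)
Private (in 172.16.0.0/12)


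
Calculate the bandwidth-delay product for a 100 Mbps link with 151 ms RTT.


BDP = bandwidth * RTT
= 100 Mbps * 151 ms
= 100 * 1e6 * 151 / 1000 bits
= 15100000 bits
= 1887500 bytes
= 1843.2617 KB
BDP = 15100000 bits (1887500 bytes)


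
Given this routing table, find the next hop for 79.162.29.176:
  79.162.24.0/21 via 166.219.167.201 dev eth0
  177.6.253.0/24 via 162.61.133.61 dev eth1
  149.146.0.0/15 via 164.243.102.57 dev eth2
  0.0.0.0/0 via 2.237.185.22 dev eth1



Longest prefix match for 79.162.29.176:
  /21 79.162.24.0: MATCH
  /24 177.6.253.0: no
  /15 149.146.0.0: no
  /0 0.0.0.0: MATCH
Selected: next-hop 166.219.167.201 via eth0 (matched /21)


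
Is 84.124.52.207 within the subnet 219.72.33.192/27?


Subnet network: 219.72.33.192
Test IP AND mask: 84.124.52.192
No, 84.124.52.207 is not in 219.72.33.192/27


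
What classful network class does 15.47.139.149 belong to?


First octet: 15
Binary: 00001111
0xxxxxxx -> Class A (1-126)
Class A, default mask 255.0.0.0 (/8)


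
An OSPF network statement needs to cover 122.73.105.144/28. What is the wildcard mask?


Subnet mask: 255.255.255.240
Wildcard = 255.255.255.255 - subnet mask
255 - 255 = 0
255 - 255 = 0
255 - 255 = 0
255 - 240 = 15
Wildcard: 0.0.0.15


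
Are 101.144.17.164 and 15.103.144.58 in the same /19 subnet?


Mask: 255.255.224.0
101.144.17.164 AND mask = 101.144.0.0
15.103.144.58 AND mask = 15.103.128.0
No, different subnets (101.144.0.0 vs 15.103.128.0)


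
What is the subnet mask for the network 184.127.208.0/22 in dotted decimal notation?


/22 means 22 network bits, 10 host bits
Binary: 11111111111111111111110000000000
Mask: 255.255.252.0


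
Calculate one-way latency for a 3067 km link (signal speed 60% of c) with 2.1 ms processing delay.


Speed = 0.6 * 3e5 km/s = 180000 km/s
Propagation delay = 3067 / 180000 = 0.017 s = 17.0389 ms
Processing delay = 2.1 ms
Total one-way latency = 19.1389 ms


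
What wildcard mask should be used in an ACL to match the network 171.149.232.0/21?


Subnet mask: 255.255.248.0
Wildcard = 255.255.255.255 - subnet mask
255 - 255 = 0
255 - 255 = 0
255 - 248 = 7
255 - 0 = 255
Wildcard: 0.0.7.255


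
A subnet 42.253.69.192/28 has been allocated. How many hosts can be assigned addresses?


Host bits = 32 - 28 = 4
Total addresses = 2^4 = 16
Usable = total - 2 (network and broadcast)
Usable hosts: 14


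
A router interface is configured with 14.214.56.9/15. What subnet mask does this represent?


/15 means 15 network bits, 17 host bits
Binary: 11111111111111100000000000000000
Mask: 255.254.0.0


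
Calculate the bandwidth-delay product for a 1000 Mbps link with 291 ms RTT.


BDP = bandwidth * RTT
= 1000 Mbps * 291 ms
= 1000 * 1e6 * 291 / 1000 bits
= 291000000 bits
= 36375000 bytes
= 35522.4609 KB
BDP = 291000000 bits (36375000 bytes)


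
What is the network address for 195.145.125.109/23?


IP:   11000011.10010001.01111101.01101101
Mask: 11111111.11111111.11111110.00000000
AND operation:
Net:  11000011.10010001.01111100.00000000
Network: 195.145.124.0/23


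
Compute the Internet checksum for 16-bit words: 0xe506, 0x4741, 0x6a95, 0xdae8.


Sum all words (with carry folding):
+ 0xe506 = 0xe506
+ 0x4741 = 0x2c48
+ 0x6a95 = 0x96dd
+ 0xdae8 = 0x71c6
One's complement: ~0x71c6
Checksum = 0x8e39


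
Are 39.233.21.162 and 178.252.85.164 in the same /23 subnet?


Mask: 255.255.254.0
39.233.21.162 AND mask = 39.233.20.0
178.252.85.164 AND mask = 178.252.84.0
No, different subnets (39.233.20.0 vs 178.252.84.0)


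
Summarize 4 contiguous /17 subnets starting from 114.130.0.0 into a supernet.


Original prefix: /17
Number of subnets: 4 = 2^2
New prefix = 17 - 2 = 15
Supernet: 114.130.0.0/15


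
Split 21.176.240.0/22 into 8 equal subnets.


New prefix = 22 + 3 = 25
Each subnet has 128 addresses
  21.176.240.0/25
  21.176.240.128/25
  21.176.241.0/25
  21.176.241.128/25
  21.176.242.0/25
  21.176.242.128/25
  21.176.243.0/25
  21.176.243.128/25
Subnets: 21.176.240.0/25, 21.176.240.128/25, 21.176.241.0/25, 21.176.241.128/25, 21.176.242.0/25, 21.176.242.128/25, 21.176.243.0/25, 21.176.243.128/25


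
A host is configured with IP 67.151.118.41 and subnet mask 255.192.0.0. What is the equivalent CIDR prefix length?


Binary: 11111111.11000000.00000000.00000000
Count leading 1s
Prefix: /10


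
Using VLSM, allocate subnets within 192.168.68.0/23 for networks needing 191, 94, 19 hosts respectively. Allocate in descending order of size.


191 hosts -> /24 (254 usable): 192.168.68.0/24
94 hosts -> /25 (126 usable): 192.168.69.0/25
19 hosts -> /27 (30 usable): 192.168.69.128/27
Allocation: 192.168.68.0/24 (191 hosts, 254 usable); 192.168.69.0/25 (94 hosts, 126 usable); 192.168.69.128/27 (19 hosts, 30 usable)


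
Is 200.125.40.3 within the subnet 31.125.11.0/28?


Subnet network: 31.125.11.0
Test IP AND mask: 200.125.40.0
No, 200.125.40.3 is not in 31.125.11.0/28


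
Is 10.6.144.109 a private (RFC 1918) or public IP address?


RFC 1918 private ranges:
  10.0.0.0/8 (10.0.0.0 - 10.255.255.255)
  172.16.0.0/12 (172.16.0.0 - 172.31.255.255)
  192.168.0.0/16 (192.168.0.0 - 192.168.255.255)
Private (in 10.0.0.0/8)


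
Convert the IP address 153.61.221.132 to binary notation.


153 = 10011001
61 = 00111101
221 = 11011101
132 = 10000100
Binary: 10011001.00111101.11011101.10000100


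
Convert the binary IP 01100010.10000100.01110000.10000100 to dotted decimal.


01100010 = 98
10000100 = 132
01110000 = 112
10000100 = 132
IP: 98.132.112.132


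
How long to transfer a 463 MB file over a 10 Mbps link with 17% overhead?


Effective throughput = 10 * (1 - 17/100) = 8.3 Mbps
File size in Mb = 463 * 8 = 3704 Mb
Time = 3704 / 8.3
Time = 446.2651 seconds


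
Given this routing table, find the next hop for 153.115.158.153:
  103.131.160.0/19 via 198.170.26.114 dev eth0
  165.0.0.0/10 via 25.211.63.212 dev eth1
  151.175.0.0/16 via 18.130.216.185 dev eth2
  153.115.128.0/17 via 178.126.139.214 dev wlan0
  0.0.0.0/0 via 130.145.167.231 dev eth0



Longest prefix match for 153.115.158.153:
  /19 103.131.160.0: no
  /10 165.0.0.0: no
  /16 151.175.0.0: no
  /17 153.115.128.0: MATCH
  /0 0.0.0.0: MATCH
Selected: next-hop 178.126.139.214 via wlan0 (matched /17)


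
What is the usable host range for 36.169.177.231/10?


Network: 36.128.0.0
Broadcast: 36.191.255.255
First usable = network + 1
Last usable = broadcast - 1
Range: 36.128.0.1 to 36.191.255.254


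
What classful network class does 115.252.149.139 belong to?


First octet: 115
Binary: 01110011
0xxxxxxx -> Class A (1-126)
Class A, default mask 255.0.0.0 (/8)


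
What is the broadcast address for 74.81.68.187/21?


Network: 74.81.64.0/21
Host bits = 11
Set all host bits to 1:
Broadcast: 74.81.71.255
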